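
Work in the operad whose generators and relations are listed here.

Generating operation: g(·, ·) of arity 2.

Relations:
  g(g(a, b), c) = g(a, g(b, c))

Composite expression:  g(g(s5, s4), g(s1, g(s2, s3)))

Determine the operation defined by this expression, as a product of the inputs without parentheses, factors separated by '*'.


s5 * s4 * s1 * s2 * s3

Key point: g is associative — brackets drop, the s-order remains.
g(s5, s4) linearizes to s5 * s4
g(s2, s3) linearizes to s2 * s3
g(s1, g(s2, s3)) linearizes to s1 * s2 * s3
g(g(s5, s4), g(s1, g(s2, s3))) linearizes to s5 * s4 * s1 * s2 * s3


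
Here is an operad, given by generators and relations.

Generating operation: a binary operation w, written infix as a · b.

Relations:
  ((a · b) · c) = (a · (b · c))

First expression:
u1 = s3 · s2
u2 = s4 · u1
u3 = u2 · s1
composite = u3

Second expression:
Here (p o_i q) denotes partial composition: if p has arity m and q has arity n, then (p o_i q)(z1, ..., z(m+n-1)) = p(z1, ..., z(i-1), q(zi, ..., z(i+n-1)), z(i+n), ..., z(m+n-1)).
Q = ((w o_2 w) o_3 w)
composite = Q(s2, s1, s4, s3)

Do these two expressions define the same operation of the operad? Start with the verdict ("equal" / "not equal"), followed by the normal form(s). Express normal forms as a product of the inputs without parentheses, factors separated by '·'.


The first expression, normalized: s4 · s3 · s2 · s1
The second expression, normalized: s2 · s1 · s4 · s3
They disagree, so not equal.

not equal — first s4 · s3 · s2 · s1, second s2 · s1 · s4 · s3


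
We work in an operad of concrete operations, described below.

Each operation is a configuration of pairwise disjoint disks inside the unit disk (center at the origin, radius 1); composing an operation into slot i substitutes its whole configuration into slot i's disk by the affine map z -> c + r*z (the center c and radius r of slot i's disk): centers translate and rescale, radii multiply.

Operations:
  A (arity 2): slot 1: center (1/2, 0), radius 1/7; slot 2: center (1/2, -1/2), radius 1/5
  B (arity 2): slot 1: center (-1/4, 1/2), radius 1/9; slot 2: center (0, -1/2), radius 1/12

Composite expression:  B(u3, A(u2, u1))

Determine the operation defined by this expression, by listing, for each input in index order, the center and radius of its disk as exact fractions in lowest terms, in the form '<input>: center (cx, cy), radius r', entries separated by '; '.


u1: center (1/24, -13/24), radius 1/60; u2: center (1/24, -1/2), radius 1/84; u3: center (-1/4, 1/2), radius 1/9

Nesting under B composes maps z -> c + r*z down each u-path.
u3 passes through 1 substitution, ending at center (-1/4, 1/2), radius 1/9
u2 passes through 2 substitutions, ending at center (1/24, -1/2), radius 1/84
u1 passes through 2 substitutions, ending at center (1/24, -13/24), radius 1/60


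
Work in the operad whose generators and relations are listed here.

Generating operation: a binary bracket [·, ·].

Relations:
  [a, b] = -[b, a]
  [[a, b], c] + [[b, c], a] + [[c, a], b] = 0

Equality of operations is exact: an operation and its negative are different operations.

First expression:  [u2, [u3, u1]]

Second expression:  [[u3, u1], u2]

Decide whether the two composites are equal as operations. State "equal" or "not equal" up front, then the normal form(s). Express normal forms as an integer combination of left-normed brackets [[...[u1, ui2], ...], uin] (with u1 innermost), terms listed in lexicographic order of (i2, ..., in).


Reducing the first expression gives [[u1, u3], u2]
Reducing the second expression gives -[[u1, u3], u2]
They disagree, so not equal.

not equal: they reduce to [[u1, u3], u2] and -[[u1, u3], u2]


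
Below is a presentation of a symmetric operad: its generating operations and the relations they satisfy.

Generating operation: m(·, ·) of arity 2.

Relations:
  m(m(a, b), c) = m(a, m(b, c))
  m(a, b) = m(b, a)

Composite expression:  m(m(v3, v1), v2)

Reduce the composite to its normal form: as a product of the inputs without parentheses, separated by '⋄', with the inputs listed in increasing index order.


v1 ⋄ v2 ⋄ v3

With m associative and commutative, the v-input set is all that matters.
m(v3, v1) reduces to v3 ⋄ v1
m(m(v3, v1), v2) reduces to v3 ⋄ v1 ⋄ v2
reordering the factors by index: v1 ⋄ v2 ⋄ v3


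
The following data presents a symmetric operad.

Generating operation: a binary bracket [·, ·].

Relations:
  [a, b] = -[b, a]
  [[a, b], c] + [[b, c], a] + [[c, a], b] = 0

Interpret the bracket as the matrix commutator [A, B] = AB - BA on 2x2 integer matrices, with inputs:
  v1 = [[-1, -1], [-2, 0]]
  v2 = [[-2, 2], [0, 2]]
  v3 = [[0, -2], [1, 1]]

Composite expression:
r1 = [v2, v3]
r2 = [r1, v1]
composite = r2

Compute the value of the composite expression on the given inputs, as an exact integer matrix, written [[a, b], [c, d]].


[[-16, 6], [4, 16]]

[v2, v3] = [[2, 10], [4, -2]]
[[v2, v3], v1] = [[-16, 6], [4, 16]]


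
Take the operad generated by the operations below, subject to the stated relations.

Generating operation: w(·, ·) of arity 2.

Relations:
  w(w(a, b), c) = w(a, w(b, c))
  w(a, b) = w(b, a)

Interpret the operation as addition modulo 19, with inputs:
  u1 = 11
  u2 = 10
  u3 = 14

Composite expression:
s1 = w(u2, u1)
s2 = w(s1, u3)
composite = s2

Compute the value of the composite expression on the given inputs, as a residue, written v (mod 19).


16 (mod 19)

w(u2, u1) = 2
w(w(u2, u1), u3) = 16


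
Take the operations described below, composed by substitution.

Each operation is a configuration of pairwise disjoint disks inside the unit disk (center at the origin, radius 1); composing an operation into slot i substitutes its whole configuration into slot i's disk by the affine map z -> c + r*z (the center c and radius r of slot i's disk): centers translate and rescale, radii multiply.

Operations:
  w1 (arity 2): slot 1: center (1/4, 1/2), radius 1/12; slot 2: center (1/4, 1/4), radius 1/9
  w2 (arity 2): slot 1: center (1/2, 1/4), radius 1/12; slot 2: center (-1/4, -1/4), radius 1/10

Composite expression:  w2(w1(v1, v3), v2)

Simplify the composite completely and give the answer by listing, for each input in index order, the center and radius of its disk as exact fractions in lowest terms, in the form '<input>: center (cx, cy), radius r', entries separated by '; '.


v1: center (25/48, 7/24), radius 1/144; v2: center (-1/4, -1/4), radius 1/10; v3: center (25/48, 13/48), radius 1/108

Only the slot chain above each v matters under w2; compose those maps.
v1 passes through 2 substitutions, ending at center (25/48, 7/24), radius 1/144
v3 passes through 2 substitutions, ending at center (25/48, 13/48), radius 1/108
v2 passes through 1 substitution, ending at center (-1/4, -1/4), radius 1/10


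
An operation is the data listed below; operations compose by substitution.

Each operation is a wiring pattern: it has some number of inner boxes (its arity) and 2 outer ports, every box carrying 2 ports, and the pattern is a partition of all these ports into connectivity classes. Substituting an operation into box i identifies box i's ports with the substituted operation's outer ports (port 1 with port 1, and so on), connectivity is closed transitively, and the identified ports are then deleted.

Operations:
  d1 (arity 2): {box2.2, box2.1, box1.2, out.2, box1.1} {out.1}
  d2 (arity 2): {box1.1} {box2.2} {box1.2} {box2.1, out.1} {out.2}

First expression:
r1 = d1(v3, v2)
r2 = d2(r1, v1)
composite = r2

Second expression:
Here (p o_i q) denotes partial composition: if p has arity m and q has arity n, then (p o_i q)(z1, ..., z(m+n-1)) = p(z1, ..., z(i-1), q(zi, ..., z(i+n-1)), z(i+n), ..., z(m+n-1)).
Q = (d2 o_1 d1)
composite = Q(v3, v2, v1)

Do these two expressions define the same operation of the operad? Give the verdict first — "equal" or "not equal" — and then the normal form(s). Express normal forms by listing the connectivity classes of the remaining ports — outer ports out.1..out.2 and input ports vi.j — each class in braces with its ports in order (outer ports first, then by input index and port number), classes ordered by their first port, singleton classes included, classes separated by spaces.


Reducing the first expression gives {out.1, v1.1} {out.2} {v1.2} {v2.1, v2.2, v3.1, v3.2}
Reducing the second expression gives {out.1, v1.1} {out.2} {v1.2} {v2.1, v2.2, v3.1, v3.2}
Both agree, so they are equal.

equal: each reduces to {out.1, v1.1} {out.2} {v1.2} {v2.1, v2.2, v3.1, v3.2}


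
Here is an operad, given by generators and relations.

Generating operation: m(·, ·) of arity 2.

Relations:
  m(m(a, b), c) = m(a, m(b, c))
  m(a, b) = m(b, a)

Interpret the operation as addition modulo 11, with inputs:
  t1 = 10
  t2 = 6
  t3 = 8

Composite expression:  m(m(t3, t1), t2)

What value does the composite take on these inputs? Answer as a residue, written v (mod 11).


2 (mod 11)

m(t3, t1) = 7
m(m(t3, t1), t2) = 2


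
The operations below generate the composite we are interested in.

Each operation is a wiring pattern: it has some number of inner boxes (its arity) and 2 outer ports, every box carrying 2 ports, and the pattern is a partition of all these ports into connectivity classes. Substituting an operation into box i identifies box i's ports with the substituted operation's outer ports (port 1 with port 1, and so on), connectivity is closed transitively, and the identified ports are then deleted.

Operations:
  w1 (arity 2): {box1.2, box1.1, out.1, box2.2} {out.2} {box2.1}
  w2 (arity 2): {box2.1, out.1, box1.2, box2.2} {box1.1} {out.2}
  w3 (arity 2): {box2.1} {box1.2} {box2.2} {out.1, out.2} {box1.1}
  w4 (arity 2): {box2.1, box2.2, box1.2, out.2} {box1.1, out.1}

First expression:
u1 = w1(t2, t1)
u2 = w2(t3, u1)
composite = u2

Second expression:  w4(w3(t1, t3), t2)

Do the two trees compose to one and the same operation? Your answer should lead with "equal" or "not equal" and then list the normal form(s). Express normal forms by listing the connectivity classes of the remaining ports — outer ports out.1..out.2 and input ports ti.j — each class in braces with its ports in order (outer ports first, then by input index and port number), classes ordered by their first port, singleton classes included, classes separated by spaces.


not equal; the first gives {out.1, t1.2, t2.1, t2.2, t3.2} {out.2} {t1.1} {t3.1} and the second {out.1, out.2, t2.1, t2.2} {t1.1} {t1.2} {t3.1} {t3.2}


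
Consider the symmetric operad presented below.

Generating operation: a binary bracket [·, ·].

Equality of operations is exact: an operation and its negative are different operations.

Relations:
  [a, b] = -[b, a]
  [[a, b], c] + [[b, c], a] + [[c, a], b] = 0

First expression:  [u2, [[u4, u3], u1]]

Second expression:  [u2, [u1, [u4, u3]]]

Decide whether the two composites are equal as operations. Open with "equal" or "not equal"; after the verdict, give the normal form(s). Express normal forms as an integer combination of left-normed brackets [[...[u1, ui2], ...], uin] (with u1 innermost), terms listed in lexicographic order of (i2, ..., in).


In normal form, the first expression is -[[[u1, u3], u4], u2] + [[[u1, u4], u3], u2]
In normal form, the second expression is [[[u1, u3], u4], u2] - [[[u1, u4], u3], u2]
The forms do not match — not equal.

not equal: they reduce to -[[[u1, u3], u4], u2] + [[[u1, u4], u3], u2] and [[[u1, u3], u4], u2] - [[[u1, u4], u3], u2]


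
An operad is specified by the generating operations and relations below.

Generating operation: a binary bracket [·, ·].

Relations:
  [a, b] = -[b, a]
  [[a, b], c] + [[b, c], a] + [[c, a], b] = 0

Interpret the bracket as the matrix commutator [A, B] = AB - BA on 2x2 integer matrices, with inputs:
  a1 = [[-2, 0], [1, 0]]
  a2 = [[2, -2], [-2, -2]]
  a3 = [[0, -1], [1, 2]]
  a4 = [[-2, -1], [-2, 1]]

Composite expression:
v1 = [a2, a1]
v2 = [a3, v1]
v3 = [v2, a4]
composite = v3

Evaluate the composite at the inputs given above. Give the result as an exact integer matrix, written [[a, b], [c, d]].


[a2, a1] = [[-2, -4], [0, 2]]
[a3, [a2, a1]] = [[4, 4], [-4, -4]]
[[a3, [a2, a1]], a4] = [[-12, 4], [28, 12]]

[[-12, 4], [28, 12]]


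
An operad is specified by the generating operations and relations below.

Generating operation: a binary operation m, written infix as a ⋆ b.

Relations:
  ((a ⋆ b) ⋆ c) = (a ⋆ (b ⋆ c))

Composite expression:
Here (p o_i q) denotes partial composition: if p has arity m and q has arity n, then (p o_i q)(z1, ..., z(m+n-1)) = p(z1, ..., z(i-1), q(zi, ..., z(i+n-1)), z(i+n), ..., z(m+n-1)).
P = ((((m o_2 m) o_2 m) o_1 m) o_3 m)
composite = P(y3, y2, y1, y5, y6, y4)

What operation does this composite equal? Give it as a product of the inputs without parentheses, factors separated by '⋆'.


y3 ⋆ y2 ⋆ y1 ⋆ y5 ⋆ y6 ⋆ y4


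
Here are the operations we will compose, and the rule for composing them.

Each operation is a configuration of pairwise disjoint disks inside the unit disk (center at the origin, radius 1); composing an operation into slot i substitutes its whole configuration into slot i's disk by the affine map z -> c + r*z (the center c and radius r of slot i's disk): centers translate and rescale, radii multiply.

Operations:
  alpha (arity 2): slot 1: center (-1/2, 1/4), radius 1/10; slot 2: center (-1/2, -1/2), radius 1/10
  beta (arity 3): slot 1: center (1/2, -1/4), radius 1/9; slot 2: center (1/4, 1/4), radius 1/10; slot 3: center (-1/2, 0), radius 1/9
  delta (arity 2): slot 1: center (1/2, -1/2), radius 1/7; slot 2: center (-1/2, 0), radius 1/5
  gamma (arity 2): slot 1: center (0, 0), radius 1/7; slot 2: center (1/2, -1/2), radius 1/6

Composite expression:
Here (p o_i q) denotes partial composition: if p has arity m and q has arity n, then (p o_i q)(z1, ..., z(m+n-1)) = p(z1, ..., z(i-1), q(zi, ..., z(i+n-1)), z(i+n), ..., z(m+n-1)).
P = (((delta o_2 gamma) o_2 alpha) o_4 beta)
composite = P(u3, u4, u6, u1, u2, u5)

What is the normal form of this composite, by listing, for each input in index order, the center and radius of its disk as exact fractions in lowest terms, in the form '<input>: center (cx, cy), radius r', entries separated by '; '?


u1: center (-23/60, -13/120), radius 1/270; u2: center (-47/120, -11/120), radius 1/300; u3: center (1/2, -1/2), radius 1/7; u4: center (-18/35, 1/140), radius 1/350; u5: center (-5/12, -1/10), radius 1/270; u6: center (-18/35, -1/70), radius 1/350

Each u-disk chains the slot maps above it in delta; radii multiply.
u3: after 1 affine step, its disk has center (1/2, -1/2), radius 1/7
u4: after 3 affine steps, its disk has center (-18/35, 1/140), radius 1/350
u6: after 3 affine steps, its disk has center (-18/35, -1/70), radius 1/350
u1: after 3 affine steps, its disk has center (-23/60, -13/120), radius 1/270
u2: after 3 affine steps, its disk has center (-47/120, -11/120), radius 1/300
u5: after 3 affine steps, its disk has center (-5/12, -1/10), radius 1/270


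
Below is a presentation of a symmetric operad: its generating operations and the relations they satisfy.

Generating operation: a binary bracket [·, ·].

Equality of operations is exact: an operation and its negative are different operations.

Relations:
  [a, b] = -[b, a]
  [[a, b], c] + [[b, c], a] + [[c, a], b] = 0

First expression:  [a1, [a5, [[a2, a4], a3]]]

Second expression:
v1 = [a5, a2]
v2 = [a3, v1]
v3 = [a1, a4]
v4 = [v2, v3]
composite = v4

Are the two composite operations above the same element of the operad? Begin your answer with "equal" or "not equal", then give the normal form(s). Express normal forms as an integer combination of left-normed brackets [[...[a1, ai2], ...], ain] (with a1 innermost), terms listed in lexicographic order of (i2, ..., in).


not equal — first -[[[[a1, a2], a4], a3], a5] + [[[[a1, a3], a2], a4], a5] - [[[[a1, a3], a4], a2], a5] + [[[[a1, a4], a2], a3], a5] + [[[[a1, a5], a2], a4], a3] - [[[[a1, a5], a3], a2], a4] + [[[[a1, a5], a3], a4], a2] - [[[[a1, a5], a4], a2], a3], second -[[[[a1, a4], a2], a5], a3] + [[[[a1, a4], a3], a2], a5] - [[[[a1, a4], a3], a5], a2] + [[[[a1, a4], a5], a2], a3]


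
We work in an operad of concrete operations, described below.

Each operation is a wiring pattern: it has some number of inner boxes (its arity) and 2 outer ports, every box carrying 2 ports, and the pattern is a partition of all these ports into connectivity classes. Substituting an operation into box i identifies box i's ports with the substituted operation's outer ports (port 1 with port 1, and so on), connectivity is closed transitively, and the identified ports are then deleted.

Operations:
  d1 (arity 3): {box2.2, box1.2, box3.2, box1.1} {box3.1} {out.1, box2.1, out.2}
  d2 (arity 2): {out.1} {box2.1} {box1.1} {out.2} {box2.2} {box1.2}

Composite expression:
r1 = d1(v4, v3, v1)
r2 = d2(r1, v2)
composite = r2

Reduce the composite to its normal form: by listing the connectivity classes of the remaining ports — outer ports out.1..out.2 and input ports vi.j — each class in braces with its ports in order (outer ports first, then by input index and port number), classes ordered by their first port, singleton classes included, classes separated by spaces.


{out.1} {out.2} {v1.1} {v1.2, v3.2, v4.1, v4.2} {v2.1} {v2.2} {v3.1}

Substituting into d2 glues patterns; closure does the rest.
composing d1 on (v4, v3, v1), with out.j its own outer ports: {out.1, out.2, v3.1} {v1.1} {v1.2, v3.2, v4.1, v4.2}
composing d2 on (v4, v3, v1, v2), with out.j its own outer ports: {out.1} {out.2} {v1.1} {v1.2, v3.2, v4.1, v4.2} {v2.1} {v2.2} {v3.1}


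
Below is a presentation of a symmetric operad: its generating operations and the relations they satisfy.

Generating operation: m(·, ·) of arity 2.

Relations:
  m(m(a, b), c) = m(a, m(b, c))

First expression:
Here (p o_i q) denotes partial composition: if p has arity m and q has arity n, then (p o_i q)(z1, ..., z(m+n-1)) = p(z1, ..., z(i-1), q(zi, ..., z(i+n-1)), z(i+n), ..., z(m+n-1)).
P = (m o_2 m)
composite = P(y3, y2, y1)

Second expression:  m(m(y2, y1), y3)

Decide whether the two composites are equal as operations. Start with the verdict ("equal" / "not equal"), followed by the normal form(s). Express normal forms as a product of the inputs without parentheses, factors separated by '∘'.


In normal form, the first expression is y3 ∘ y2 ∘ y1
In normal form, the second expression is y2 ∘ y1 ∘ y3
Different reductions; not equal.

not equal; the first gives y3 ∘ y2 ∘ y1 and the second y2 ∘ y1 ∘ y3


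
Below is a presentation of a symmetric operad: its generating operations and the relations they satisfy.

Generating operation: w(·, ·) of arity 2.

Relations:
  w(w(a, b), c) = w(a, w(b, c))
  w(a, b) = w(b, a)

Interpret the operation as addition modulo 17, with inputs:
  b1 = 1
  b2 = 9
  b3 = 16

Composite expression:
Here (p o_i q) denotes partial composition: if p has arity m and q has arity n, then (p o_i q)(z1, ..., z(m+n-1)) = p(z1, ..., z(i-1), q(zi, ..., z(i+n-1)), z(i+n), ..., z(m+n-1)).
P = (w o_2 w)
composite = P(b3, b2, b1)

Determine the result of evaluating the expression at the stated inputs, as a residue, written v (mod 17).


9 (mod 17)

w(b2, b1) = 10
w(b3, w(b2, b1)) = 9


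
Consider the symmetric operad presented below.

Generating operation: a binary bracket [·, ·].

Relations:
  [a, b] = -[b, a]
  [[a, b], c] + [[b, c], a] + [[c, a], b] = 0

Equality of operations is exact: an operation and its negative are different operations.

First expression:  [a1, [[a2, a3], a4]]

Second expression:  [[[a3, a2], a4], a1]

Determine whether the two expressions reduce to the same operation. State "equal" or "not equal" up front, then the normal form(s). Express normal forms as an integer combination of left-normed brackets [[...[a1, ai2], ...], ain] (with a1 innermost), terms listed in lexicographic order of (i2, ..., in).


equal — both sides give [[[a1, a2], a3], a4] - [[[a1, a3], a2], a4] - [[[a1, a4], a2], a3] + [[[a1, a4], a3], a2]


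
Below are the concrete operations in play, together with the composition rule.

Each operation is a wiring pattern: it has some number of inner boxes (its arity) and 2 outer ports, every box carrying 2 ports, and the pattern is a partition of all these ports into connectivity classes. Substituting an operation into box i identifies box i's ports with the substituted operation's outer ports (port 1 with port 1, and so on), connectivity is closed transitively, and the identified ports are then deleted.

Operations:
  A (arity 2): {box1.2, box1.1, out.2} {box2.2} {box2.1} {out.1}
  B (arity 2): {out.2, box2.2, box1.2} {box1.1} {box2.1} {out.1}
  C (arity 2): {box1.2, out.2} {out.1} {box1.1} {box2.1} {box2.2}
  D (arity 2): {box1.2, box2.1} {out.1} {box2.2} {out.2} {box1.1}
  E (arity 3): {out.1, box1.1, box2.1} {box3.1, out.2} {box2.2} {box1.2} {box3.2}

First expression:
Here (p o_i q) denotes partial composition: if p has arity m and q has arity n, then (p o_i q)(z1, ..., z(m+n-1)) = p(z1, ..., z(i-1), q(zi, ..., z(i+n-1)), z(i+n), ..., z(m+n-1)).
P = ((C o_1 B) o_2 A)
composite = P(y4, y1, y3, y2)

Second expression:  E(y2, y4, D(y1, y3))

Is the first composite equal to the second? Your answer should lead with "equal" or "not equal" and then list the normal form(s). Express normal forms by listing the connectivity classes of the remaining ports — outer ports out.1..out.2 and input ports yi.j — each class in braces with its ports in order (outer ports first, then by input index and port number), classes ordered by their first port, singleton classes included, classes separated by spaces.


not equal; first: {out.1} {out.2, y1.1, y1.2, y4.2} {y2.1} {y2.2} {y3.1} {y3.2} {y4.1}; second: {out.1, y2.1, y4.1} {out.2} {y1.1} {y1.2, y3.1} {y2.2} {y3.2} {y4.2}

The first expression, normalized: {out.1} {out.2, y1.1, y1.2, y4.2} {y2.1} {y2.2} {y3.1} {y3.2} {y4.1}
The second expression, normalized: {out.1, y2.1, y4.1} {out.2} {y1.1} {y1.2, y3.1} {y2.2} {y3.2} {y4.2}
Different reductions; not equal.


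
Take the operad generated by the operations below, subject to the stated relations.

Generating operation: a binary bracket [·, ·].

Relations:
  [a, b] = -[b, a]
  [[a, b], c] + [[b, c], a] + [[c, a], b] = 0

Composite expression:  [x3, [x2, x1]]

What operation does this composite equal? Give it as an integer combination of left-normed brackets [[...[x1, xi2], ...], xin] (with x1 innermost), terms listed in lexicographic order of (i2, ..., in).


A multilinear Lie element is pinned by x1-initial words (x1 innermost).
Composite bracket: [x3, [x2, x1]]
Applying ab - ba throughout gives 4 signed words (2^2 = 4).
The x1-initial words carry the normal form:
  word x1x2x3 has sign +1, contributing +[[x1, x2], x3]

[[x1, x2], x3]


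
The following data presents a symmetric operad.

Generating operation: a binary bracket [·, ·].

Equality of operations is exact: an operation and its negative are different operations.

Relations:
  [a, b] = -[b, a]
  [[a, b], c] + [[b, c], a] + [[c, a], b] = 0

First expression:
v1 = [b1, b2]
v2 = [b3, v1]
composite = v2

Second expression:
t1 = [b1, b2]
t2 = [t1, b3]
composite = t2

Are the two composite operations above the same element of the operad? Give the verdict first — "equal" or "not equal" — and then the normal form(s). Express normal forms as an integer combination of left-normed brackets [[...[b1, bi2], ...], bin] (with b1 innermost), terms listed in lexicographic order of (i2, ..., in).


not equal; first: -[[b1, b2], b3]; second: [[b1, b2], b3]

The first expression, normalized: -[[b1, b2], b3]
The second expression, normalized: [[b1, b2], b3]
No match — not equal.


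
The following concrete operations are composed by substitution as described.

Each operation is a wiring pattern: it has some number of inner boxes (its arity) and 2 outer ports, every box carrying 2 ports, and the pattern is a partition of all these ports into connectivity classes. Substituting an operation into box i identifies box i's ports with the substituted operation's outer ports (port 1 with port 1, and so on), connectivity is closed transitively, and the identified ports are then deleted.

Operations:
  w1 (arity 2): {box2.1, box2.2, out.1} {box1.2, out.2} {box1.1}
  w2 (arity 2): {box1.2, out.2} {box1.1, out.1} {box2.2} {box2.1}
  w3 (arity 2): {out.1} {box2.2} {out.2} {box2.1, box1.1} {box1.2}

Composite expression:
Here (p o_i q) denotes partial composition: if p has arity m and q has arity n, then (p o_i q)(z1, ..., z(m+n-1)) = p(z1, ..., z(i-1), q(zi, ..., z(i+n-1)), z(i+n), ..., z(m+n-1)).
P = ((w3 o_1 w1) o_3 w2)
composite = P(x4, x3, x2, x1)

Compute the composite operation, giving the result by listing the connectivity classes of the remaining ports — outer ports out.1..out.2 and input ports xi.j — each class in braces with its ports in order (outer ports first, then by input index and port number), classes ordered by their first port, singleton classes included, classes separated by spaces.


{out.1} {out.2} {x1.1} {x1.2} {x2.1, x3.1, x3.2} {x2.2} {x4.1} {x4.2}

Connectivity passes through glued w3-boundaries; trace each wire chain.
stage w1: inputs (x4, x3), connectivity {out.1, x3.1, x3.2} {out.2, x4.2} {x4.1}, out.j its boundary
stage w2: inputs (x2, x1), connectivity {out.1, x2.1} {out.2, x2.2} {x1.1} {x1.2}, out.j its boundary
stage w3: inputs (x4, x3, x2, x1), connectivity {out.1} {out.2} {x1.1} {x1.2} {x2.1, x3.1, x3.2} {x2.2} {x4.1} {x4.2}, out.j its boundary


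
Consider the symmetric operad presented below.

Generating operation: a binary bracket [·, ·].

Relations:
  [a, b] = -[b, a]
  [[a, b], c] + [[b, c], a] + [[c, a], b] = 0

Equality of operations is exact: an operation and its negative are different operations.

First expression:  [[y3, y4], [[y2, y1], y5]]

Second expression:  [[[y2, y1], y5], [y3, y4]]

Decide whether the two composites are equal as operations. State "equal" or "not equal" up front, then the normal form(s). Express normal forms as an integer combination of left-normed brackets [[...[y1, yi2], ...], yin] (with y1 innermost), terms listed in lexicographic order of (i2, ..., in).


not equal: they reduce to [[[[y1, y2], y5], y3], y4] - [[[[y1, y2], y5], y4], y3] and -[[[[y1, y2], y5], y3], y4] + [[[[y1, y2], y5], y4], y3]

The first composite normalizes to [[[[y1, y2], y5], y3], y4] - [[[[y1, y2], y5], y4], y3]
The second composite normalizes to -[[[[y1, y2], y5], y3], y4] + [[[[y1, y2], y5], y4], y3]
The normal forms differ: not equal.


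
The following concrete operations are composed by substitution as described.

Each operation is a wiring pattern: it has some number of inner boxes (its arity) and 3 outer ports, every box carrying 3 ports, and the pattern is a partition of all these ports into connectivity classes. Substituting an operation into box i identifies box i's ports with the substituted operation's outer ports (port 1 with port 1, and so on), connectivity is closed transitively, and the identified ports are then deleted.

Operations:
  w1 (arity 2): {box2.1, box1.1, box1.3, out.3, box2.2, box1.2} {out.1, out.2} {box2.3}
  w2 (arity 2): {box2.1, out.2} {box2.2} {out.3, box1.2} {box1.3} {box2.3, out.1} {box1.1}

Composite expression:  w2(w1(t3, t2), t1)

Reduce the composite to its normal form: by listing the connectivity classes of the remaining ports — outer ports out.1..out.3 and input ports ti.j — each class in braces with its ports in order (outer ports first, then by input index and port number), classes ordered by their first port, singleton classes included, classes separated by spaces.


{out.1, t1.3} {out.2, t1.1} {out.3} {t1.2} {t2.1, t2.2, t3.1, t3.2, t3.3} {t2.3}


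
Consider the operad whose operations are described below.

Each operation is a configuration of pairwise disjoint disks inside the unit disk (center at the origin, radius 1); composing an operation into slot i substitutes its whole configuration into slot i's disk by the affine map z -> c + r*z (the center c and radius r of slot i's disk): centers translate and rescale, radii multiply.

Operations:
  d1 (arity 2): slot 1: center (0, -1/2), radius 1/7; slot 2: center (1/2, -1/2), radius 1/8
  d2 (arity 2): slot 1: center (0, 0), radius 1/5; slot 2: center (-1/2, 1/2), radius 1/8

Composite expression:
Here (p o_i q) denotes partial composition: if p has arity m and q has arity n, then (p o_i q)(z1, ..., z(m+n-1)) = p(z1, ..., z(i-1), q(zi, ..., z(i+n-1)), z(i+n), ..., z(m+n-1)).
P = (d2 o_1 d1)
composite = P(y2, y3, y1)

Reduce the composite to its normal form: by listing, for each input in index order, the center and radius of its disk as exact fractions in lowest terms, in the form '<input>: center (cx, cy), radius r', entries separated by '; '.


Each y-disk chains the slot maps above it in d2; radii multiply.
input y2: composing its 2 substitution steps yields center (0, -1/10), radius 1/35
input y3: composing its 2 substitution steps yields center (1/10, -1/10), radius 1/40
input y1: composing its 1 substitution step yields center (-1/2, 1/2), radius 1/8

y1: center (-1/2, 1/2), radius 1/8; y2: center (0, -1/10), radius 1/35; y3: center (1/10, -1/10), radius 1/40


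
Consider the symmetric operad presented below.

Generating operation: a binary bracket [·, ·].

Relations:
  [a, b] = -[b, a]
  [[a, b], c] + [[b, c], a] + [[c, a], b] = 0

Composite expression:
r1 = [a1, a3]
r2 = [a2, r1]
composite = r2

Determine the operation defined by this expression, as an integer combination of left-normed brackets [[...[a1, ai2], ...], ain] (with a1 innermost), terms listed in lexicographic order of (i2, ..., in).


-[[a1, a3], a2]


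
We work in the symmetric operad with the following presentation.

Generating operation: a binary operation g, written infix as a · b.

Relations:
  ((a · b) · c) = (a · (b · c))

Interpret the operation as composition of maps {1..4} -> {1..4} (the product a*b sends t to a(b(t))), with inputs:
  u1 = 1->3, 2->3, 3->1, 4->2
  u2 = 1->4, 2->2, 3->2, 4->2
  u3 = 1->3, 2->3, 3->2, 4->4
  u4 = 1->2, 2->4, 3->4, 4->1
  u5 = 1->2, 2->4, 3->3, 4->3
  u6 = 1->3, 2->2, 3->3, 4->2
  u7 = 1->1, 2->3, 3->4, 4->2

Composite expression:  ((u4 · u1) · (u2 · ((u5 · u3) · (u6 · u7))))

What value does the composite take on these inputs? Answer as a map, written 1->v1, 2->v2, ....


1->4, 2->4, 3->4, 4->4

(u4 · u1) = 1->4, 2->4, 3->2, 4->4
(u5 · u3) = 1->3, 2->3, 3->4, 4->3
(u6 · u7) = 1->3, 2->3, 3->2, 4->2
((u5 · u3) · (u6 · u7)) = 1->4, 2->4, 3->3, 4->3
(u2 · ((u5 · u3) · (u6 · u7))) = 1->2, 2->2, 3->2, 4->2
((u4 · u1) · (u2 · ((u5 · u3) · (u6 · u7)))) = 1->4, 2->4, 3->4, 4->4


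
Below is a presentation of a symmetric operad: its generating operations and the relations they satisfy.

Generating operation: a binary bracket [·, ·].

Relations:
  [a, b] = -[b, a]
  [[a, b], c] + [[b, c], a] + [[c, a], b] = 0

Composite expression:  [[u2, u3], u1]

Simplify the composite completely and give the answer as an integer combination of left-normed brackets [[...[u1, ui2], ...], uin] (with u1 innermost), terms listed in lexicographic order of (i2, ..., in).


-[[u1, u2], u3] + [[u1, u3], u2]

Antisymmetry and Jacobi reduce to u1-anchored left-normed brackets.
Composite bracket: [[u2, u3], u1]
Full expansion: 4 signed words from ab - ba (2^2 = 4).
Only words starting with u1 matter:
  from u1u2u3, sign -1: term -[[u1, u2], u3]
  from u1u3u2, sign +1: term +[[u1, u3], u2]


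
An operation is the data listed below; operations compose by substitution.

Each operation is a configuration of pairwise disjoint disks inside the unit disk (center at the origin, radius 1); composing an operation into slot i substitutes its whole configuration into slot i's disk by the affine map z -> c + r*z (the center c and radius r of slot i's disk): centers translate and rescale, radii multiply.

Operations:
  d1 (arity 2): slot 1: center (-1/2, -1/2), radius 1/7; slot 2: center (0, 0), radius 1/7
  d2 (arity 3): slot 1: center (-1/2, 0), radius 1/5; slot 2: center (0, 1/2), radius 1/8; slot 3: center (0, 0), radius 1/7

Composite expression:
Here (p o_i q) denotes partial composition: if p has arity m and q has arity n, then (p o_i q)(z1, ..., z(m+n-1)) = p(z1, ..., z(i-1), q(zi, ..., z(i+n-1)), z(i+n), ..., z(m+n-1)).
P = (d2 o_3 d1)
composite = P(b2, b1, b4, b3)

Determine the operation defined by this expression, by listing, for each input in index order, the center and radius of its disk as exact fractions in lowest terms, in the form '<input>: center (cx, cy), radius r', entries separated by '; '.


b1: center (0, 1/2), radius 1/8; b2: center (-1/2, 0), radius 1/5; b3: center (0, 0), radius 1/49; b4: center (-1/14, -1/14), radius 1/49


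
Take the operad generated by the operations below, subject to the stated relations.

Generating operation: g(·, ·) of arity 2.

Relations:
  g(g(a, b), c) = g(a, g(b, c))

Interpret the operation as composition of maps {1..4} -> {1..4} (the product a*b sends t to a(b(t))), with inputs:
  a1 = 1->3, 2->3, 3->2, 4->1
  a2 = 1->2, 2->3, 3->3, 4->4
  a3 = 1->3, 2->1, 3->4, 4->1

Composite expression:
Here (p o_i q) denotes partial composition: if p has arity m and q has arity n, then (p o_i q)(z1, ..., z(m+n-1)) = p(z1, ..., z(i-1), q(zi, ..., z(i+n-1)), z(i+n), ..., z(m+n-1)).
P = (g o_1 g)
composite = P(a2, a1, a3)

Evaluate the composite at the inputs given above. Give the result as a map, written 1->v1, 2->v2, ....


1->3, 2->3, 3->2, 4->3


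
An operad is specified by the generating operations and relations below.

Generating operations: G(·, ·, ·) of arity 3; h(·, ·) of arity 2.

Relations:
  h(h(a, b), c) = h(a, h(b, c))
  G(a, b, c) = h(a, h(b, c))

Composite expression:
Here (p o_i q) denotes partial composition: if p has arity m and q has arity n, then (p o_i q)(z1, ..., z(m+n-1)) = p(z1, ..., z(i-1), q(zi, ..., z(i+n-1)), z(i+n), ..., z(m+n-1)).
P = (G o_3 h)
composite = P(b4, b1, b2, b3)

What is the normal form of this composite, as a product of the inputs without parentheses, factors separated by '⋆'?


b4 ⋆ b1 ⋆ b2 ⋆ b3

Every regrouping of G is equal, so read the b-inputs in written order.
h(b2, b3) spells out as b2 ⋆ b3
G(b4, b1, h(b2, b3)) spells out as b4 ⋆ b1 ⋆ b2 ⋆ b3


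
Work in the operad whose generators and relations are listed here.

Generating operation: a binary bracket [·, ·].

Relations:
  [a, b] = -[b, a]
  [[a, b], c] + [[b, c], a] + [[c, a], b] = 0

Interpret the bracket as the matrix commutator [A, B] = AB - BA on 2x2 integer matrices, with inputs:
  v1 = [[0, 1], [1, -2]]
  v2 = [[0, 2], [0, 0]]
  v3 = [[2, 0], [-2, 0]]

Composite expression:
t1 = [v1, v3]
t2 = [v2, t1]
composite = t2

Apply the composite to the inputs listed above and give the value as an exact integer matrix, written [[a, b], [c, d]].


[[12, 8], [0, -12]]

[v1, v3] = [[-2, -2], [6, 2]]
[v2, [v1, v3]] = [[12, 8], [0, -12]]


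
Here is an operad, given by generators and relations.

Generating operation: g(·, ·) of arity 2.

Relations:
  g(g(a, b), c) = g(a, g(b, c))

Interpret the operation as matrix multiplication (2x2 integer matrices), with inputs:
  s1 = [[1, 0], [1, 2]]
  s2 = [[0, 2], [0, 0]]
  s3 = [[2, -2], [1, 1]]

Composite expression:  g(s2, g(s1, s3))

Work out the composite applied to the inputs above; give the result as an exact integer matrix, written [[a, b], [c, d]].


[[8, 0], [0, 0]]

g(s1, s3) = [[2, -2], [4, 0]]
g(s2, g(s1, s3)) = [[8, 0], [0, 0]]


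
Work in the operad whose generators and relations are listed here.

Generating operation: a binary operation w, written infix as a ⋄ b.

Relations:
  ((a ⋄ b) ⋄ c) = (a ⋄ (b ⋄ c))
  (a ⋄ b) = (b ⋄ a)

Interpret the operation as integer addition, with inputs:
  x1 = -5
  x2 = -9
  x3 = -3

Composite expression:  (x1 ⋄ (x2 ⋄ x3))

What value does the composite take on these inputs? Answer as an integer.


-17

(x2 ⋄ x3) = -12
(x1 ⋄ (x2 ⋄ x3)) = -17


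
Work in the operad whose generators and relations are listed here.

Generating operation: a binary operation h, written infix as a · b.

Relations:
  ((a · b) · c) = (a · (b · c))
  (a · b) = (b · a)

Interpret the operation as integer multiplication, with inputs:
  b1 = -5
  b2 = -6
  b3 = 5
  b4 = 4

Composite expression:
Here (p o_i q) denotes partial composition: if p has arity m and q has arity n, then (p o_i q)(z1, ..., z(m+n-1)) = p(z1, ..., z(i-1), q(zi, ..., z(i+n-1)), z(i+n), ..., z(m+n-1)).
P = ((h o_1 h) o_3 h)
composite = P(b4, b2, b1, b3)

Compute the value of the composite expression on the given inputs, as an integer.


600

(b4 · b2) = -24
(b1 · b3) = -25
((b4 · b2) · (b1 · b3)) = 600


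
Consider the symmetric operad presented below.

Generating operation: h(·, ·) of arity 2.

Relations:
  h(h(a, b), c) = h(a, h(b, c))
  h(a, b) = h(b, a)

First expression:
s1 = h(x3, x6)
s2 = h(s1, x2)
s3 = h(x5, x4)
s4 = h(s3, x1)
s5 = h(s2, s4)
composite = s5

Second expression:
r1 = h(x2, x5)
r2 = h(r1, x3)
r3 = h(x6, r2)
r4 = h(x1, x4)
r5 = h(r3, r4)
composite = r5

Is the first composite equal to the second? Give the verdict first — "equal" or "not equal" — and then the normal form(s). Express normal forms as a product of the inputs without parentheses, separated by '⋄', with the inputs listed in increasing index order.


equal: each reduces to x1 ⋄ x2 ⋄ x3 ⋄ x4 ⋄ x5 ⋄ x6

Reducing the first expression gives x1 ⋄ x2 ⋄ x3 ⋄ x4 ⋄ x5 ⋄ x6
Reducing the second expression gives x1 ⋄ x2 ⋄ x3 ⋄ x4 ⋄ x5 ⋄ x6
The normal forms match — equal.


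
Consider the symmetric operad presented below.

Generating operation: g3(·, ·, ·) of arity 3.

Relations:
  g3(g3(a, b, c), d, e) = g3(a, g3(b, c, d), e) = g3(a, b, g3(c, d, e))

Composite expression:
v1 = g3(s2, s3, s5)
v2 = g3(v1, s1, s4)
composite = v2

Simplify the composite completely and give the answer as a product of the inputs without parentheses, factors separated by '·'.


s2 · s3 · s5 · s1 · s4

Key point: g3 is associative — brackets drop, the s-order remains.
g3(s2, s3, s5) spells out as s2 · s3 · s5
g3(g3(s2, s3, s5), s1, s4) spells out as s2 · s3 · s5 · s1 · s4


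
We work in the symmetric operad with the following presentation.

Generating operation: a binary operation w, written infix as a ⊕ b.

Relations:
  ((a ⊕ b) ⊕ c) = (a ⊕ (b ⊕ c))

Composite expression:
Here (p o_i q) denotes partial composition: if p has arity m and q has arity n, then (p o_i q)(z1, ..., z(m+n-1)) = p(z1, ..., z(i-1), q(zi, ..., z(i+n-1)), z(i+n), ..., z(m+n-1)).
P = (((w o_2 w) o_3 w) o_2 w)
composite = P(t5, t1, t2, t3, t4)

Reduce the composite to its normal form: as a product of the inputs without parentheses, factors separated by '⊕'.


t5 ⊕ t1 ⊕ t2 ⊕ t3 ⊕ t4

Under associativity of w, the answer is the t's in reading order.
(t1 ⊕ t2) flattens to t1 ⊕ t2
(t3 ⊕ t4) flattens to t3 ⊕ t4
((t1 ⊕ t2) ⊕ (t3 ⊕ t4)) flattens to t1 ⊕ t2 ⊕ t3 ⊕ t4
(t5 ⊕ ((t1 ⊕ t2) ⊕ (t3 ⊕ t4))) flattens to t5 ⊕ t1 ⊕ t2 ⊕ t3 ⊕ t4


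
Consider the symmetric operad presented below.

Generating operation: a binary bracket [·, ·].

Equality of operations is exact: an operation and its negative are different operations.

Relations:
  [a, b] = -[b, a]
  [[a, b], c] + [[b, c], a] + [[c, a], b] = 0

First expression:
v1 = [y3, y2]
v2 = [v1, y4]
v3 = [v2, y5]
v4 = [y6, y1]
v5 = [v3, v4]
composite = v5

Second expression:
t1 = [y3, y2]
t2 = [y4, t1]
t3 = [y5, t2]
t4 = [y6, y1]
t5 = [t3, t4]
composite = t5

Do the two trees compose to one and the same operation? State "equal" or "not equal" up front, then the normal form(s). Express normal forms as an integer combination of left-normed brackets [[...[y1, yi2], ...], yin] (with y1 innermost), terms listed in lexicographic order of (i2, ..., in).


equal; both compose to -[[[[[y1, y6], y2], y3], y4], y5] + [[[[[y1, y6], y3], y2], y4], y5] + [[[[[y1, y6], y4], y2], y3], y5] - [[[[[y1, y6], y4], y3], y2], y5] + [[[[[y1, y6], y5], y2], y3], y4] - [[[[[y1, y6], y5], y3], y2], y4] - [[[[[y1, y6], y5], y4], y2], y3] + [[[[[y1, y6], y5], y4], y3], y2]


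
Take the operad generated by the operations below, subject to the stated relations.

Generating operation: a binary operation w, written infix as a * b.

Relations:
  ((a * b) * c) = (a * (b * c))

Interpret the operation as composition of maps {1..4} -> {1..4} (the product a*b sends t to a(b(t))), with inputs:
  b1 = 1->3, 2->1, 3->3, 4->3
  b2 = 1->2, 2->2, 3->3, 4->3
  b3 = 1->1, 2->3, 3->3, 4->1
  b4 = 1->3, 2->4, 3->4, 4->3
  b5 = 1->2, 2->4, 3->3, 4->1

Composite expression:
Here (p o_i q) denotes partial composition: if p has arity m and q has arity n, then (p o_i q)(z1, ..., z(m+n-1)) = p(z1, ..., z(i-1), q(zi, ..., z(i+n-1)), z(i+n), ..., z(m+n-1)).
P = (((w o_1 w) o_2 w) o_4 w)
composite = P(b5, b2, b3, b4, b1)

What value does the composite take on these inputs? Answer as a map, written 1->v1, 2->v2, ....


1->4, 2->3, 3->4, 4->4

(b2 * b3) = 1->2, 2->3, 3->3, 4->2
(b5 * (b2 * b3)) = 1->4, 2->3, 3->3, 4->4
(b4 * b1) = 1->4, 2->3, 3->4, 4->4
((b5 * (b2 * b3)) * (b4 * b1)) = 1->4, 2->3, 3->4, 4->4
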